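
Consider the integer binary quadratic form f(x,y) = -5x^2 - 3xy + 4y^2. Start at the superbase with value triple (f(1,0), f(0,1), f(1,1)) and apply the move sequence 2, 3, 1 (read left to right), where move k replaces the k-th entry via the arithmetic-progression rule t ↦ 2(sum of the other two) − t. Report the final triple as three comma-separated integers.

start (-5,4,-4) = (f(1,0),f(0,1),f(1,1))
replace slot 2: 2·((-5)+(-4)) − 4 = -22 → (-5,-22,-4)
replace slot 3: 2·((-5)+(-22)) − (-4) = -50 → (-5,-22,-50)
replace slot 1: 2·((-22)+(-50)) − (-5) = -139 → (-139,-22,-50)

-139,-22,-50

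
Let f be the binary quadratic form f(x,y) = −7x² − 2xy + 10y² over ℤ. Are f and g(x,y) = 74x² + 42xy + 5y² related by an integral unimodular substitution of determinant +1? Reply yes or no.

D₁ = 284, D₂ = 284
river cycle of f (length 8): (-7, 12, 5), (5, 8, -11), (-11, 14, 2), (2, 14, -11), (-11, 8, 5), (5, 12, -7), (-7, 16, 1), (1, 16, -7)
river cycle of g (length 8): (5, 8, -11), (-11, 14, 2), (2, 14, -11), (-11, 8, 5), (5, 12, -7), (-7, 16, 1), (1, 16, -7), (-7, 12, 5)
cycles coincide ⇒ equivalent

yes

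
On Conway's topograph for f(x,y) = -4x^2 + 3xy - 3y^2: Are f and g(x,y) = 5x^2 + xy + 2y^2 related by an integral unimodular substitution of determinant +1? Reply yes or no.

D₁ = -39, D₂ = -39
f is negative-definite; reduce −f:
−f: flip: (4,-3,3)→(3,3,4)
−f: reduced (well bottom): (3,3,4) with a≤c, −a<b≤a
flip sign back: reduced form of f is (-3,-3,-4)
g: flip: (5,1,2)→(2,-1,5)
g: reduced (well bottom): (2,-1,5) with a≤c, −a<b≤a
reduced forms (-3, -3, -4) vs (2, -1, 5) ⇒ inequivalent

no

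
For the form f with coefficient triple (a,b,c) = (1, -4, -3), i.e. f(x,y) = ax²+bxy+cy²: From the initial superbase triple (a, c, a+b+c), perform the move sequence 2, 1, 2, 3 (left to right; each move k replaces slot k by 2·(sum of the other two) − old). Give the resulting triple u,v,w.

start (1,-3,-6) = (f(1,0),f(0,1),f(1,1))
replace slot 2: 2·(1+(-6)) − (-3) = -7 → (1,-7,-6)
replace slot 1: 2·((-7)+(-6)) − 1 = -27 → (-27,-7,-6)
replace slot 2: 2·((-27)+(-6)) − (-7) = -59 → (-27,-59,-6)
replace slot 3: 2·((-27)+(-59)) − (-6) = -166 → (-27,-59,-166)

-27,-59,-166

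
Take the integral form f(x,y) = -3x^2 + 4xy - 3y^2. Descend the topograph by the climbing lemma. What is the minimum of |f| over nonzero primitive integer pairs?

translate: b→2 (≡-4 mod 6), so (3,-4,3)→(3,2,2)
flip: (3,2,2)→(2,-2,3)
translate: b→2 (≡-2 mod 4), so (2,-2,3)→(2,2,3)
reduced (well bottom): (2,2,3) with a≤c, −a<b≤a
well minimum |f| = |-2| = 2 (negative-definite)

2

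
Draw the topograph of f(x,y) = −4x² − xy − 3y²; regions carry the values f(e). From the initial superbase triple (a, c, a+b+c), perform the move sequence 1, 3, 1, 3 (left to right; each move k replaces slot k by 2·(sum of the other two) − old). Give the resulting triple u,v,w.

start (-4,-3,-8) = (f(1,0),f(0,1),f(1,1))
replace slot 1: 2·((-3)+(-8)) − (-4) = -18 → (-18,-3,-8)
replace slot 3: 2·((-18)+(-3)) − (-8) = -34 → (-18,-3,-34)
replace slot 1: 2·((-3)+(-34)) − (-18) = -56 → (-56,-3,-34)
replace slot 3: 2·((-56)+(-3)) − (-34) = -84 → (-56,-3,-84)

-56,-3,-84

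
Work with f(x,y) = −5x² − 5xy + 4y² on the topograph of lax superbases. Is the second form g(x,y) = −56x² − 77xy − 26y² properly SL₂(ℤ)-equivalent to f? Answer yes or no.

D₁ = 105, D₂ = 105
river cycle of f (length 6): (4, 5, -5), (-5, 5, 4), (4, 3, -6), (-6, 9, 1), (1, 9, -6), (-6, 3, 4)
river cycle of g (length 6): (-5, 5, 4), (4, 3, -6), (-6, 9, 1), (1, 9, -6), (-6, 3, 4), (4, 5, -5)
cycles coincide ⇒ equivalent

yes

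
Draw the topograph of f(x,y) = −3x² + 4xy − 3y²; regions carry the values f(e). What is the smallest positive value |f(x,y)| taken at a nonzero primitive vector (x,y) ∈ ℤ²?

translate: b→2 (≡-4 mod 6), so (3,-4,3)→(3,2,2)
flip: (3,2,2)→(2,-2,3)
translate: b→2 (≡-2 mod 4), so (2,-2,3)→(2,2,3)
reduced (well bottom): (2,2,3) with a≤c, −a<b≤a
well minimum |f| = |-2| = 2 (negative-definite)

2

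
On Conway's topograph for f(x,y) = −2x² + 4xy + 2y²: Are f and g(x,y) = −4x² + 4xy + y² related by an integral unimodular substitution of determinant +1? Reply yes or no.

D₁ = 32, D₂ = 32
river cycle of f (length 2): (2, 4, -2), (-2, 4, 2)
river cycle of g (length 2): (1, 4, -4), (-4, 4, 1)
cycles differ ⇒ inequivalent

no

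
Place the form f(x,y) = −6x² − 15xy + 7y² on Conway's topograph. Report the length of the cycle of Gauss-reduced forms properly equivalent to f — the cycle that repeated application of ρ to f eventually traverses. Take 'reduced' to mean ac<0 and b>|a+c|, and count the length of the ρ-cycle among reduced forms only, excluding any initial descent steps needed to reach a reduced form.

D = 393, ⌊√D⌋ = 19
descent: ρ → (7,15,-6)  [lands on river]
river: ρ → (-6,9,13)
river: ρ → (13,17,-2)
river: ρ → (-2,19,4)
river: ρ → (4,13,-14)
river: ρ → (-14,15,3)
river: ρ → (3,15,-14)
river: ρ → (-14,13,4)
river: ρ → (4,19,-2)
river: ρ → (-2,17,13)
river: ρ → (13,9,-6)
river: ρ → (-6,15,7)
river: ρ → (7,13,-8)
river: ρ → (-8,19,1)
river: ρ → (1,19,-8)
river: ρ → (-8,13,7)
ρ-cycle length = 16 (tail of 1 descent step not counted)

16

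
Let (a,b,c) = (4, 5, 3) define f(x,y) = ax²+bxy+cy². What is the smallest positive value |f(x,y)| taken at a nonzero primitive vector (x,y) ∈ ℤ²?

translate: b→-3 (≡5 mod 8), so (4,5,3)→(4,-3,2)
flip: (4,-3,2)→(2,3,4)
translate: b→-1 (≡3 mod 4), so (2,3,4)→(2,-1,3)
reduced (well bottom): (2,-1,3) with a≤c, −a<b≤a
well minimum = a = 2

2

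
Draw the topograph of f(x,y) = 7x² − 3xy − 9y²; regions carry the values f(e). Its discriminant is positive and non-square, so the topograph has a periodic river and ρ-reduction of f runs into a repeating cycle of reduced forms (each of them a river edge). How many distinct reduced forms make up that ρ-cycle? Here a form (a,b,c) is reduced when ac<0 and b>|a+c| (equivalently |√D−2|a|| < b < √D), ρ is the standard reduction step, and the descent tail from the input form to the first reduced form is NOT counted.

D = 261, ⌊√D⌋ = 16
descent: ρ → (-9,3,7)  [lands on river]
river: ρ → (7,11,-5)
river: ρ → (-5,9,9)
river: ρ → (9,9,-5)
river: ρ → (-5,11,7)
river: ρ → (7,3,-9)
river: ρ → (-9,15,1)
river: ρ → (1,15,-9)
ρ-cycle length = 8 (tail of 1 descent step not counted)

8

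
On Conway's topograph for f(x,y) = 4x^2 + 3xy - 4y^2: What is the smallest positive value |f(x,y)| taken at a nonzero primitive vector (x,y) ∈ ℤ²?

river: ρ → (-4,5,3)
river: ρ → (3,7,-2)
river: ρ → (-2,5,6)
river: ρ → (6,7,-1)
river: ρ → (-1,7,6)
river: ρ → (6,5,-2)
river: ρ → (-2,7,3)
river: ρ → (3,5,-4)
river: ρ → (-4,3,4)
river: ρ → (4,5,-3)
river: ρ → (-3,7,2)
river: ρ → (2,5,-6)
river: ρ → (-6,7,1)
river: ρ → (1,7,-6)
river: ρ → (-6,5,2)
river: ρ → (2,7,-3)
river: ρ → (-3,5,4)
river: ρ → (4,3,-4)
closes: descent 0, river 18
min |a| on river = 1

1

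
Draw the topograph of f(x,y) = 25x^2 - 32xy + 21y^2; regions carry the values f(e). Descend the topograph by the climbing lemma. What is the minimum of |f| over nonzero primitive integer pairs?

translate: b→18 (≡-32 mod 50), so (25,-32,21)→(25,18,14)
flip: (25,18,14)→(14,-18,25)
translate: b→10 (≡-18 mod 28), so (14,-18,25)→(14,10,21)
reduced (well bottom): (14,10,21) with a≤c, −a<b≤a
well minimum = a = 14

14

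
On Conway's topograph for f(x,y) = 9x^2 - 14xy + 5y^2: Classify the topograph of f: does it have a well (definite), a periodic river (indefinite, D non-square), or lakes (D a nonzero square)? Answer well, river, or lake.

D = b²−4ac = (-14)² − 4·9·5 = 16
D = 4² is a perfect square ⇒ form factors over ℤ ⇒ lakes

lake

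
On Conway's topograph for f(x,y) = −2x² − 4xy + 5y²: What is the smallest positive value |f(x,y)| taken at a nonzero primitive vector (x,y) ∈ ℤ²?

descent: ρ → (5,4,-2)  [lands on river]
river: ρ → (-2,4,5)
river: ρ → (5,6,-1)
river: ρ → (-1,6,5)
closes: descent 1, river 4
min |a| on river = 1

1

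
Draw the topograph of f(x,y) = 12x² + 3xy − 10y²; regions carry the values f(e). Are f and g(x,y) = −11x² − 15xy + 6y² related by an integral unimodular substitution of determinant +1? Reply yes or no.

D₁ = 489, D₂ = 489
river cycle of f (length 22): (-10, 17, 5), (5, 13, -16), (-16, 19, 2), (2, 21, -6), (-6, 15, 11), (11, 7, -10), (-10, 13, 8), (8, 19, -4), (-4, 21, 3), (3, 21, -4), … (12 more)
river cycle of g (length 22): (6, 15, -11), (-11, 7, 10), (10, 13, -8), (-8, 19, 4), (4, 21, -3), (-3, 21, 4), (4, 19, -8), (-8, 13, 10), (10, 7, -11), (-11, 15, 6), … (12 more)
cycles differ ⇒ inequivalent

no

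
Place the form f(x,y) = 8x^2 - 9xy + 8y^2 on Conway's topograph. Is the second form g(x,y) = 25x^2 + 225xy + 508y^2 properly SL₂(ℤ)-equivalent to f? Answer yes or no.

D₁ = -175, D₂ = -175
f: translate: b→7 (≡-9 mod 16), so (8,-9,8)→(8,7,7)
f: flip: (8,7,7)→(7,-7,8)
f: translate: b→7 (≡-7 mod 14), so (7,-7,8)→(7,7,8)
f: reduced (well bottom): (7,7,8) with a≤c, −a<b≤a
g: translate: b→25 (≡225 mod 50), so (25,225,508)→(25,25,8)
g: flip: (25,25,8)→(8,-25,25)
g: translate: b→7 (≡-25 mod 16), so (8,-25,25)→(8,7,7)
g: flip: (8,7,7)→(7,-7,8)
g: translate: b→7 (≡-7 mod 14), so (7,-7,8)→(7,7,8)
g: reduced (well bottom): (7,7,8) with a≤c, −a<b≤a
reduced forms (7, 7, 8) vs (7, 7, 8) ⇒ equivalent

yes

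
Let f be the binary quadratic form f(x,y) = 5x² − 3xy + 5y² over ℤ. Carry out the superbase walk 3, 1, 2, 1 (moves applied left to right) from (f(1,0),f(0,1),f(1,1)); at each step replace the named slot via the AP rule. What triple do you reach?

start (5,5,7) = (f(1,0),f(0,1),f(1,1))
replace slot 3: 2·(5+5) − 7 = 13 → (5,5,13)
replace slot 1: 2·(5+13) − 5 = 31 → (31,5,13)
replace slot 2: 2·(31+13) − 5 = 83 → (31,83,13)
replace slot 1: 2·(83+13) − 31 = 161 → (161,83,13)

161,83,13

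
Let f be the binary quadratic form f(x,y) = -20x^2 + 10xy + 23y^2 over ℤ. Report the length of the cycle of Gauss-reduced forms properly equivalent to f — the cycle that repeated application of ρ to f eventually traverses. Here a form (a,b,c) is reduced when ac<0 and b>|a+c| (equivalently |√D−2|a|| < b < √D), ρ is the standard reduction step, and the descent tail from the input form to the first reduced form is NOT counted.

D = 1940, ⌊√D⌋ = 44
river: ρ → (23,36,-7)
river: ρ → (-7,34,28)
river: ρ → (28,22,-13)
river: ρ → (-13,30,20)
river: ρ → (20,10,-23)
river: ρ → (-23,36,7)
river: ρ → (7,34,-28)
river: ρ → (-28,22,13)
river: ρ → (13,30,-20)
river: ρ → (-20,10,23)
ρ-cycle length = 10 (tail of 0 descent steps not counted)

10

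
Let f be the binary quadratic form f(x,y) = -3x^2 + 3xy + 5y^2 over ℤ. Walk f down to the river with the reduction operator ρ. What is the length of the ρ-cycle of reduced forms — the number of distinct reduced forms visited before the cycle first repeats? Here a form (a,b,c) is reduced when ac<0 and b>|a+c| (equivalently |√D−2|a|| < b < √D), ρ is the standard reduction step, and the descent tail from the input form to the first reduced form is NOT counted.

D = 69, ⌊√D⌋ = 8
river: ρ → (5,7,-1)
river: ρ → (-1,7,5)
river: ρ → (5,3,-3)
river: ρ → (-3,3,5)
ρ-cycle length = 4 (tail of 0 descent steps not counted)

4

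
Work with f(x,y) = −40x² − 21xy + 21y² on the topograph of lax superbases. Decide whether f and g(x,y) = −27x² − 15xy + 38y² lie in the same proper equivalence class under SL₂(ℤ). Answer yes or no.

D₁ = 3801, D₂ = 4329
discriminants differ ⇒ not SL₂(ℤ)-equivalent

no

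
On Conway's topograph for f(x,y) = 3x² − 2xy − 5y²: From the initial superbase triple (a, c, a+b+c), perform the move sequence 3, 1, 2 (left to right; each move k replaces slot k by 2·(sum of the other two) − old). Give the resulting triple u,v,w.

start (3,-5,-4) = (f(1,0),f(0,1),f(1,1))
replace slot 3: 2·(3+(-5)) − (-4) = 0 → (3,-5,0)
replace slot 1: 2·((-5)+0) − 3 = -13 → (-13,-5,0)
replace slot 2: 2·((-13)+0) − (-5) = -21 → (-13,-21,0)

-13,-21,0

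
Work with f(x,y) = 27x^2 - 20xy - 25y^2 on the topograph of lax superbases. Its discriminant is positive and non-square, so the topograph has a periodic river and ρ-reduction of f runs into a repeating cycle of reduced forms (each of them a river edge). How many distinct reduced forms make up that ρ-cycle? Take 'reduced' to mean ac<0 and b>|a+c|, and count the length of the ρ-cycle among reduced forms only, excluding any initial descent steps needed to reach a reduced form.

D = 3100, ⌊√D⌋ = 55
descent: ρ → (-25,20,27)  [lands on river]
river: ρ → (27,34,-18)
river: ρ → (-18,38,23)
river: ρ → (23,54,-2)
river: ρ → (-2,54,23)
river: ρ → (23,38,-18)
river: ρ → (-18,34,27)
river: ρ → (27,20,-25)
river: ρ → (-25,30,22)
river: ρ → (22,14,-33)
river: ρ → (-33,52,3)
river: ρ → (3,50,-50)
river: ρ → (-50,50,3)
river: ρ → (3,52,-33)
river: ρ → (-33,14,22)
river: ρ → (22,30,-25)
ρ-cycle length = 16 (tail of 1 descent step not counted)

16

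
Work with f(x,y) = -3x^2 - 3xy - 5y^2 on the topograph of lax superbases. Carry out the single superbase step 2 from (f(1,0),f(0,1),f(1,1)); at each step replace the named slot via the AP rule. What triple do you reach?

start (-3,-5,-11) = (f(1,0),f(0,1),f(1,1))
replace slot 2: 2·((-3)+(-11)) − (-5) = -23 → (-3,-23,-11)

-3,-23,-11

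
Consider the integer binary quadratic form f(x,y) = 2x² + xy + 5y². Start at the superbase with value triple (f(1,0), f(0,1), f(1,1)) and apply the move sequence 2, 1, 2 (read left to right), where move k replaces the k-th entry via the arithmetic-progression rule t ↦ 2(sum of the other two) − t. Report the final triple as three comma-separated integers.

start (2,5,8) = (f(1,0),f(0,1),f(1,1))
replace slot 2: 2·(2+8) − 5 = 15 → (2,15,8)
replace slot 1: 2·(15+8) − 2 = 44 → (44,15,8)
replace slot 2: 2·(44+8) − 15 = 89 → (44,89,8)

44,89,8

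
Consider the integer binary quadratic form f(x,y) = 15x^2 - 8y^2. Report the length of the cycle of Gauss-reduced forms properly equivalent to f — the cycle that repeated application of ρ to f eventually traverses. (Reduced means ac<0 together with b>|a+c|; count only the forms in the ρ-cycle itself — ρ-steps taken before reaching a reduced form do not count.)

D = 480, ⌊√D⌋ = 21
descent: ρ → (-8,16,7)  [lands on river]
river: ρ → (7,12,-12)
river: ρ → (-12,12,7)
river: ρ → (7,16,-8)
ρ-cycle length = 4 (tail of 1 descent step not counted)

4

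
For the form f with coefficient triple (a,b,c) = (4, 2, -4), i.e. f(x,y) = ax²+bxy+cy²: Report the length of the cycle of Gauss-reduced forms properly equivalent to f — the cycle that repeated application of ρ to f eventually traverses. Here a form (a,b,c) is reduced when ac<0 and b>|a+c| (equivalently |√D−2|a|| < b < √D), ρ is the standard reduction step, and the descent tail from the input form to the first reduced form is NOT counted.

D = 68, ⌊√D⌋ = 8
river: ρ → (-4,6,2)
river: ρ → (2,6,-4)
river: ρ → (-4,2,4)
river: ρ → (4,6,-2)
river: ρ → (-2,6,4)
river: ρ → (4,2,-4)
ρ-cycle length = 6 (tail of 0 descent steps not counted)

6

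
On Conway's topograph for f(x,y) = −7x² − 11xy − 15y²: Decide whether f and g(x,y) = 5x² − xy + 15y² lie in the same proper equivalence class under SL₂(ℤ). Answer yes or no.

D₁ = -299, D₂ = -299
f is negative-definite; reduce −f:
−f: translate: b→-3 (≡11 mod 14), so (7,11,15)→(7,-3,11)
−f: reduced (well bottom): (7,-3,11) with a≤c, −a<b≤a
flip sign back: reduced form of f is (-7,3,-11)
g: reduced (well bottom): (5,-1,15) with a≤c, −a<b≤a
reduced forms (-7, 3, -11) vs (5, -1, 15) ⇒ inequivalent

no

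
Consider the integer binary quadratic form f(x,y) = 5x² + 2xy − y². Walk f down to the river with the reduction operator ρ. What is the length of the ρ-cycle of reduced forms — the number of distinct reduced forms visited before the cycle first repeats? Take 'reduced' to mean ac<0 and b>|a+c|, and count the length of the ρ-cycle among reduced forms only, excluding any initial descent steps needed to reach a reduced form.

D = 24, ⌊√D⌋ = 4
descent: ρ → (-1,4,2)  [lands on river]
river: ρ → (2,4,-1)
ρ-cycle length = 2 (tail of 1 descent step not counted)

2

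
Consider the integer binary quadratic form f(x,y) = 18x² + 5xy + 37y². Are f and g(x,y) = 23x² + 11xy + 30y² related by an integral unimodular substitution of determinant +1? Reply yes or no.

D₁ = -2639, D₂ = -2639
f: reduced (well bottom): (18,5,37) with a≤c, −a<b≤a
g: reduced (well bottom): (23,11,30) with a≤c, −a<b≤a
reduced forms (18, 5, 37) vs (23, 11, 30) ⇒ inequivalent

no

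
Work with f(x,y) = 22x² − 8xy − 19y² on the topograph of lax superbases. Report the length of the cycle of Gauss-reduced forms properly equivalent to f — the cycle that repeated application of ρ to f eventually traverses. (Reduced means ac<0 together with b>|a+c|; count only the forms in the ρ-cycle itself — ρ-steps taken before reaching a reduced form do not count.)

D = 1736, ⌊√D⌋ = 41
descent: ρ → (-19,8,22)  [lands on river]
river: ρ → (22,36,-5)
river: ρ → (-5,34,29)
river: ρ → (29,24,-10)
river: ρ → (-10,36,11)
river: ρ → (11,30,-19)
ρ-cycle length = 6 (tail of 1 descent step not counted)

6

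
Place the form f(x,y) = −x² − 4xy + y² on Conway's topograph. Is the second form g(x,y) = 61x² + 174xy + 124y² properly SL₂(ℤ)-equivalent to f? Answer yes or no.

D₁ = 20, D₂ = 20
river cycle of f (length 2): (1, 4, -1), (-1, 4, 1)
river cycle of g (length 2): (1, 4, -1), (-1, 4, 1)
cycles coincide ⇒ equivalent

yes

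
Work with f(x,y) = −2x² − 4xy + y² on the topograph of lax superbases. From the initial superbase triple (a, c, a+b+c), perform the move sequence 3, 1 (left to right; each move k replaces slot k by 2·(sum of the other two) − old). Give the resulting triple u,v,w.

start (-2,1,-5) = (f(1,0),f(0,1),f(1,1))
replace slot 3: 2·((-2)+1) − (-5) = 3 → (-2,1,3)
replace slot 1: 2·(1+3) − (-2) = 10 → (10,1,3)

10,1,3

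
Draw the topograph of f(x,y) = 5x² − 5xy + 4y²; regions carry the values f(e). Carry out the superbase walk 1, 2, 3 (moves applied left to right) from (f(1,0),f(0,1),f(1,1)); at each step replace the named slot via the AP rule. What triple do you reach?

start (5,4,4) = (f(1,0),f(0,1),f(1,1))
replace slot 1: 2·(4+4) − 5 = 11 → (11,4,4)
replace slot 2: 2·(11+4) − 4 = 26 → (11,26,4)
replace slot 3: 2·(11+26) − 4 = 70 → (11,26,70)

11,26,70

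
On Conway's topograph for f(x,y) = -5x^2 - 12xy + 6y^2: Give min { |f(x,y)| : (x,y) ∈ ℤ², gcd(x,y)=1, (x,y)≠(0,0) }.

descent: ρ → (6,12,-5)  [lands on river]
river: ρ → (-5,8,10)
river: ρ → (10,12,-3)
river: ρ → (-3,12,10)
river: ρ → (10,8,-5)
river: ρ → (-5,12,6)
closes: descent 1, river 6
min |a| on river = 3

3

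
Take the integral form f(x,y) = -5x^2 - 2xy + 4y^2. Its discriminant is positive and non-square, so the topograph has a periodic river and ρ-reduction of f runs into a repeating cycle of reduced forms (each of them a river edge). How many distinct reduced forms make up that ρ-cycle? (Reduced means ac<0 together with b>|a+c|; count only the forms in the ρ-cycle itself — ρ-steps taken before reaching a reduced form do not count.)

D = 84, ⌊√D⌋ = 9
descent: ρ → (4,2,-5)  [lands on river]
river: ρ → (-5,8,1)
river: ρ → (1,8,-5)
river: ρ → (-5,2,4)
river: ρ → (4,6,-3)
river: ρ → (-3,6,4)
ρ-cycle length = 6 (tail of 1 descent step not counted)

6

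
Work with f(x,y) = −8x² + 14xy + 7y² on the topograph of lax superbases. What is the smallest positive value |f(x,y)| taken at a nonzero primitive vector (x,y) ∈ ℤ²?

river: ρ → (7,14,-8)
river: ρ → (-8,18,3)
river: ρ → (3,18,-8)
river: ρ → (-8,14,7)
closes: descent 0, river 4
min |a| on river = 3

3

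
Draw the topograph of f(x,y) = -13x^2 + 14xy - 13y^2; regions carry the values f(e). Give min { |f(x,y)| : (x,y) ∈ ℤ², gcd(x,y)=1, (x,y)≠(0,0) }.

translate: b→12 (≡-14 mod 26), so (13,-14,13)→(13,12,12)
flip: (13,12,12)→(12,-12,13)
translate: b→12 (≡-12 mod 24), so (12,-12,13)→(12,12,13)
reduced (well bottom): (12,12,13) with a≤c, −a<b≤a
well minimum |f| = |-12| = 12 (negative-definite)

12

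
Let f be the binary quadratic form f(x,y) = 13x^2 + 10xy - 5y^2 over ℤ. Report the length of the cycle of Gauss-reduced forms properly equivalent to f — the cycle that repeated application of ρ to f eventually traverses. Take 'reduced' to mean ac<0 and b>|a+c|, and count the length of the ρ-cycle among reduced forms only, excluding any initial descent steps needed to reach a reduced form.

D = 360, ⌊√D⌋ = 18
river: ρ → (-5,10,13)
river: ρ → (13,16,-2)
river: ρ → (-2,16,13)
river: ρ → (13,10,-5)
ρ-cycle length = 4 (tail of 0 descent steps not counted)

4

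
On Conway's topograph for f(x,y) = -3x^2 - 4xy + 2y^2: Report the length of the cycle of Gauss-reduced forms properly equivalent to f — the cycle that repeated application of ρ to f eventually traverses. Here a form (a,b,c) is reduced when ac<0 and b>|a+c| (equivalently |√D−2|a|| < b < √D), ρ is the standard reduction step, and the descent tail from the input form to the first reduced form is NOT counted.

D = 40, ⌊√D⌋ = 6
descent: ρ → (2,4,-3)  [lands on river]
river: ρ → (-3,2,3)
river: ρ → (3,4,-2)
river: ρ → (-2,4,3)
river: ρ → (3,2,-3)
river: ρ → (-3,4,2)
ρ-cycle length = 6 (tail of 1 descent step not counted)

6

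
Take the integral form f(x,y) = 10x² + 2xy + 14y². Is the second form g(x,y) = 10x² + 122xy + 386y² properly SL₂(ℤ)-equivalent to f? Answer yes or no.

D₁ = -556, D₂ = -556
f: reduced (well bottom): (10,2,14) with a≤c, −a<b≤a
g: translate: b→2 (≡122 mod 20), so (10,122,386)→(10,2,14)
g: reduced (well bottom): (10,2,14) with a≤c, −a<b≤a
reduced forms (10, 2, 14) vs (10, 2, 14) ⇒ equivalent

yes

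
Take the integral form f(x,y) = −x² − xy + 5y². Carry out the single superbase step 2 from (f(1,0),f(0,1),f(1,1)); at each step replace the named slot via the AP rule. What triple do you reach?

start (-1,5,3) = (f(1,0),f(0,1),f(1,1))
replace slot 2: 2·((-1)+3) − 5 = -1 → (-1,-1,3)

-1,-1,3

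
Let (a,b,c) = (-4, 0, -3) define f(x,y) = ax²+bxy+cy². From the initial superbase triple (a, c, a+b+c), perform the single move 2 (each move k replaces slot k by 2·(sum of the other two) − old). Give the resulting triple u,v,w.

start (-4,-3,-7) = (f(1,0),f(0,1),f(1,1))
replace slot 2: 2·((-4)+(-7)) − (-3) = -19 → (-4,-19,-7)

-4,-19,-7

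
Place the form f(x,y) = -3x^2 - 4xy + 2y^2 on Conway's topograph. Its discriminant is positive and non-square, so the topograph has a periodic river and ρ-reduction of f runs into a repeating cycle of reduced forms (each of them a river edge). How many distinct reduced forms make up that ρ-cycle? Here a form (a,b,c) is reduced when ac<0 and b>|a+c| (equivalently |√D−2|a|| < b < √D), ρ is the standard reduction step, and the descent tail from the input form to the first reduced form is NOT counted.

D = 40, ⌊√D⌋ = 6
descent: ρ → (2,4,-3)  [lands on river]
river: ρ → (-3,2,3)
river: ρ → (3,4,-2)
river: ρ → (-2,4,3)
river: ρ → (3,2,-3)
river: ρ → (-3,4,2)
ρ-cycle length = 6 (tail of 1 descent step not counted)

6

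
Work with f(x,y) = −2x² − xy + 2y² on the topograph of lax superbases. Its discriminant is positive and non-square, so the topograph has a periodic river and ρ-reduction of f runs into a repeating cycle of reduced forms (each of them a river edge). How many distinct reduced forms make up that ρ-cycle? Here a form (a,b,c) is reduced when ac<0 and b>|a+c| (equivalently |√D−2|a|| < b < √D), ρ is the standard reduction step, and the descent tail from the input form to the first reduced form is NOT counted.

D = 17, ⌊√D⌋ = 4
descent: ρ → (2,1,-2)  [lands on river]
river: ρ → (-2,3,1)
river: ρ → (1,3,-2)
river: ρ → (-2,1,2)
river: ρ → (2,3,-1)
river: ρ → (-1,3,2)
ρ-cycle length = 6 (tail of 1 descent step not counted)

6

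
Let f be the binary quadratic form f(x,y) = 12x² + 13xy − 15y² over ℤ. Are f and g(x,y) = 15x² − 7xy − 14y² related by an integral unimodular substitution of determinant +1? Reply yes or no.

D₁ = 889, D₂ = 889
river cycle of f (length 42): (-15, 17, 10), (10, 23, -9), (-9, 13, 20), (20, 27, -2), (-2, 29, 6), (6, 19, -22), (-22, 25, 3), (3, 29, -4), (-4, 27, 10), (10, 13, -18), … (32 more)
river cycle of g (length 42): (-14, 7, 15), (15, 23, -6), (-6, 25, 11), (11, 19, -12), (-12, 29, 1), (1, 29, -12), (-12, 19, 11), (11, 25, -6), (-6, 23, 15), (15, 7, -14), … (32 more)
cycles differ ⇒ inequivalent

no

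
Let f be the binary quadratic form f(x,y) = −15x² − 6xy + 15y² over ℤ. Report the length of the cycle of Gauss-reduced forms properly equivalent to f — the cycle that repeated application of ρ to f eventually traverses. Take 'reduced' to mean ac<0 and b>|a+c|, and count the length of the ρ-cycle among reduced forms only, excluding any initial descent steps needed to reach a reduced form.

D = 936, ⌊√D⌋ = 30
descent: ρ → (15,6,-15)  [lands on river]
river: ρ → (-15,24,6)
river: ρ → (6,24,-15)
river: ρ → (-15,6,15)
river: ρ → (15,24,-6)
river: ρ → (-6,24,15)
ρ-cycle length = 6 (tail of 1 descent step not counted)

6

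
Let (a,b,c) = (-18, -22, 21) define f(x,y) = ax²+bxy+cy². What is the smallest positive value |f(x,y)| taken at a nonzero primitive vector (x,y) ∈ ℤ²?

descent: ρ → (21,22,-18)  [lands on river]
river: ρ → (-18,14,25)
river: ρ → (25,36,-7)
river: ρ → (-7,34,30)
river: ρ → (30,26,-11)
river: ρ → (-11,40,9)
river: ρ → (9,32,-27)
river: ρ → (-27,22,14)
river: ρ → (14,34,-15)
river: ρ → (-15,26,22)
river: ρ → (22,18,-19)
river: ρ → (-19,20,21)
closes: descent 1, river 12
min |a| on river = 7

7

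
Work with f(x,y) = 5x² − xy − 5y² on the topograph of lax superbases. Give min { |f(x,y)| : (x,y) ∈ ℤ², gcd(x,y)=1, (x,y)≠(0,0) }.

descent: ρ → (-5,1,5)  [lands on river]
river: ρ → (5,9,-1)
river: ρ → (-1,9,5)
river: ρ → (5,1,-5)
river: ρ → (-5,9,1)
river: ρ → (1,9,-5)
closes: descent 1, river 6
min |a| on river = 1

1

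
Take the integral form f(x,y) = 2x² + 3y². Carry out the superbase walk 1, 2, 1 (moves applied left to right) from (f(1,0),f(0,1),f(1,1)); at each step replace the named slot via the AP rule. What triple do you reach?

start (2,3,5) = (f(1,0),f(0,1),f(1,1))
replace slot 1: 2·(3+5) − 2 = 14 → (14,3,5)
replace slot 2: 2·(14+5) − 3 = 35 → (14,35,5)
replace slot 1: 2·(35+5) − 14 = 66 → (66,35,5)

66,35,5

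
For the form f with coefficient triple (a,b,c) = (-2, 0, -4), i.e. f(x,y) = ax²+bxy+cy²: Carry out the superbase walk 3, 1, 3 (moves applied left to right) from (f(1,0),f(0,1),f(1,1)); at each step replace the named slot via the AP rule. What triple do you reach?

start (-2,-4,-6) = (f(1,0),f(0,1),f(1,1))
replace slot 3: 2·((-2)+(-4)) − (-6) = -6 → (-2,-4,-6)
replace slot 1: 2·((-4)+(-6)) − (-2) = -18 → (-18,-4,-6)
replace slot 3: 2·((-18)+(-4)) − (-6) = -38 → (-18,-4,-38)

-18,-4,-38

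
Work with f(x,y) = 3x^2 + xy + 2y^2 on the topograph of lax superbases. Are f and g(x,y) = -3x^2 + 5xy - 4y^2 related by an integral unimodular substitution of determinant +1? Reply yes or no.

D₁ = -23, D₂ = -23
f: flip: (3,1,2)→(2,-1,3)
f: reduced (well bottom): (2,-1,3) with a≤c, −a<b≤a
g is negative-definite; reduce −g:
−g: translate: b→1 (≡-5 mod 6), so (3,-5,4)→(3,1,2)
−g: flip: (3,1,2)→(2,-1,3)
−g: reduced (well bottom): (2,-1,3) with a≤c, −a<b≤a
flip sign back: reduced form of g is (-2,1,-3)
reduced forms (2, -1, 3) vs (-2, 1, -3) ⇒ inequivalent

no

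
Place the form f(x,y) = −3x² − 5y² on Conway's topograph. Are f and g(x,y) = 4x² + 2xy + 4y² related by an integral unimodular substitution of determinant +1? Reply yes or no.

D₁ = -60, D₂ = -60
f is negative-definite; reduce −f:
−f: reduced (well bottom): (3,0,5) with a≤c, −a<b≤a
flip sign back: reduced form of f is (-3,0,-5)
g: reduced (well bottom): (4,2,4) with a≤c, −a<b≤a
reduced forms (-3, 0, -5) vs (4, 2, 4) ⇒ inequivalent

no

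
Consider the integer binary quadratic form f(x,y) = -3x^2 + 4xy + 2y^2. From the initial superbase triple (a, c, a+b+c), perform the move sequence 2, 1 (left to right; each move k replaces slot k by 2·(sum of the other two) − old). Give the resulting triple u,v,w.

start (-3,2,3) = (f(1,0),f(0,1),f(1,1))
replace slot 2: 2·((-3)+3) − 2 = -2 → (-3,-2,3)
replace slot 1: 2·((-2)+3) − (-3) = 5 → (5,-2,3)

5,-2,3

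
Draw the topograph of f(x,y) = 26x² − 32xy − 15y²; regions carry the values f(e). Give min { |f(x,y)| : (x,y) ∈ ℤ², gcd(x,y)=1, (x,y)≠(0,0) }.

descent: ρ → (-15,32,26)  [lands on river]
river: ρ → (26,20,-21)
river: ρ → (-21,22,25)
river: ρ → (25,28,-18)
river: ρ → (-18,44,9)
river: ρ → (9,46,-13)
river: ρ → (-13,32,30)
river: ρ → (30,28,-15)
closes: descent 1, river 8
min |a| on river = 9

9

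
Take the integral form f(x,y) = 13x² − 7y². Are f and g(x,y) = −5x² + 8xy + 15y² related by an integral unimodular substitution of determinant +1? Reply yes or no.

D₁ = 364, D₂ = 364
river cycle of f (length 8): (-7, 14, 6), (6, 10, -11), (-11, 12, 5), (5, 18, -2), (-2, 18, 5), (5, 12, -11), (-11, 10, 6), (6, 14, -7)
river cycle of g (length 8): (-5, 18, 2), (2, 18, -5), (-5, 12, 11), (11, 10, -6), (-6, 14, 7), (7, 14, -6), (-6, 10, 11), (11, 12, -5)
cycles differ ⇒ inequivalent

no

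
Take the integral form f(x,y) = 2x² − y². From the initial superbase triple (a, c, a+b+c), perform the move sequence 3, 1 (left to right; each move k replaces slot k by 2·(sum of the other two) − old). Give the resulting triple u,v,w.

start (2,-1,1) = (f(1,0),f(0,1),f(1,1))
replace slot 3: 2·(2+(-1)) − 1 = 1 → (2,-1,1)
replace slot 1: 2·((-1)+1) − 2 = -2 → (-2,-1,1)

-2,-1,1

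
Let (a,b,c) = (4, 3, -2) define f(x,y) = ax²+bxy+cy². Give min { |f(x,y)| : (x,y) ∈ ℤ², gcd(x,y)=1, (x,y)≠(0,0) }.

river: ρ → (-2,5,2)
river: ρ → (2,3,-4)
river: ρ → (-4,5,1)
river: ρ → (1,5,-4)
river: ρ → (-4,3,2)
river: ρ → (2,5,-2)
river: ρ → (-2,3,4)
river: ρ → (4,5,-1)
river: ρ → (-1,5,4)
river: ρ → (4,3,-2)
closes: descent 0, river 10
min |a| on river = 1

1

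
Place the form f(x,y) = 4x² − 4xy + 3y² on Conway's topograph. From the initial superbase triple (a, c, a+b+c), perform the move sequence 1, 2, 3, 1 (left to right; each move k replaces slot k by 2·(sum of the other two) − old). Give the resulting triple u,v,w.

start (4,3,3) = (f(1,0),f(0,1),f(1,1))
replace slot 1: 2·(3+3) − 4 = 8 → (8,3,3)
replace slot 2: 2·(8+3) − 3 = 19 → (8,19,3)
replace slot 3: 2·(8+19) − 3 = 51 → (8,19,51)
replace slot 1: 2·(19+51) − 8 = 132 → (132,19,51)

132,19,51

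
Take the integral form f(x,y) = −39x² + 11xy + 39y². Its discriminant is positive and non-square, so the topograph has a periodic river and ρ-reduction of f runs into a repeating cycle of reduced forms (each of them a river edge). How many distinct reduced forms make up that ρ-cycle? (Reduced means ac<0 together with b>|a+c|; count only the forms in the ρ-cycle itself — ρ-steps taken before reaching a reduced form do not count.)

D = 6205, ⌊√D⌋ = 78
river: ρ → (39,67,-11)
river: ρ → (-11,65,45)
river: ρ → (45,25,-31)
river: ρ → (-31,37,39)
river: ρ → (39,41,-29)
river: ρ → (-29,75,5)
river: ρ → (5,75,-29)
river: ρ → (-29,41,39)
river: ρ → (39,37,-31)
river: ρ → (-31,25,45)
river: ρ → (45,65,-11)
river: ρ → (-11,67,39)
river: ρ → (39,11,-39)
river: ρ → (-39,67,11)
river: ρ → (11,65,-45)
river: ρ → (-45,25,31)
river: ρ → (31,37,-39)
river: ρ → (-39,41,29)
river: ρ → (29,75,-5)
river: ρ → (-5,75,29)
river: ρ → (29,41,-39)
river: ρ → (-39,37,31)
river: ρ → (31,25,-45)
river: ρ → (-45,65,11)
river: ρ → (11,67,-39)
river: ρ → (-39,11,39)
ρ-cycle length = 26 (tail of 0 descent steps not counted)

26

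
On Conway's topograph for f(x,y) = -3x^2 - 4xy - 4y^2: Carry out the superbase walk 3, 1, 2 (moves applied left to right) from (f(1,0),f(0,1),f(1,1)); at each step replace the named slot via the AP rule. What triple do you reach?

start (-3,-4,-11) = (f(1,0),f(0,1),f(1,1))
replace slot 3: 2·((-3)+(-4)) − (-11) = -3 → (-3,-4,-3)
replace slot 1: 2·((-4)+(-3)) − (-3) = -11 → (-11,-4,-3)
replace slot 2: 2·((-11)+(-3)) − (-4) = -24 → (-11,-24,-3)

-11,-24,-3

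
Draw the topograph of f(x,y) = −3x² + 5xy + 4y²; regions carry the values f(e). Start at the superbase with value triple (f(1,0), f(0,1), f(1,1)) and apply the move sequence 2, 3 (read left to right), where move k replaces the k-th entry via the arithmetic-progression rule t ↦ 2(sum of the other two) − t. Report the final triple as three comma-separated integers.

start (-3,4,6) = (f(1,0),f(0,1),f(1,1))
replace slot 2: 2·((-3)+6) − 4 = 2 → (-3,2,6)
replace slot 3: 2·((-3)+2) − 6 = -8 → (-3,2,-8)

-3,2,-8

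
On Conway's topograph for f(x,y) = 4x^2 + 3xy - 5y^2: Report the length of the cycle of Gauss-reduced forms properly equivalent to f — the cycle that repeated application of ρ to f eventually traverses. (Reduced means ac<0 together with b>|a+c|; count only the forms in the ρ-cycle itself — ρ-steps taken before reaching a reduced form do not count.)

D = 89, ⌊√D⌋ = 9
river: ρ → (-5,7,2)
river: ρ → (2,9,-1)
river: ρ → (-1,9,2)
river: ρ → (2,7,-5)
river: ρ → (-5,3,4)
river: ρ → (4,5,-4)
river: ρ → (-4,3,5)
river: ρ → (5,7,-2)
river: ρ → (-2,9,1)
river: ρ → (1,9,-2)
river: ρ → (-2,7,5)
river: ρ → (5,3,-4)
river: ρ → (-4,5,4)
river: ρ → (4,3,-5)
ρ-cycle length = 14 (tail of 0 descent steps not counted)

14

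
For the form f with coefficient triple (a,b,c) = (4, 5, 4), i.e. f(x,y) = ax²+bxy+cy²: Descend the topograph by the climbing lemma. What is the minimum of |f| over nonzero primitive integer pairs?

translate: b→-3 (≡5 mod 8), so (4,5,4)→(4,-3,3)
flip: (4,-3,3)→(3,3,4)
reduced (well bottom): (3,3,4) with a≤c, −a<b≤a
well minimum = a = 3

3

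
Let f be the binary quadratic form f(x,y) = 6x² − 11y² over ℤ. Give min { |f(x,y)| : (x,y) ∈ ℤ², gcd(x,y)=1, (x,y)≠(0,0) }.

descent: ρ → (-11,0,6)
descent: ρ → (6,12,-5)  [lands on river]
river: ρ → (-5,8,10)
river: ρ → (10,12,-3)
river: ρ → (-3,12,10)
river: ρ → (10,8,-5)
river: ρ → (-5,12,6)
closes: descent 2, river 6
min |a| on river = 3

3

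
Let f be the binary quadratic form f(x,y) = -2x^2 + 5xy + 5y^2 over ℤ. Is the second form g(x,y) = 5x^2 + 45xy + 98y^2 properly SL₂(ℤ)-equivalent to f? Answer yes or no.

D₁ = 65, D₂ = 65
river cycle of f (length 6): (5, 5, -2), (-2, 7, 2), (2, 5, -5), (-5, 5, 2), (2, 7, -2), (-2, 5, 5)
river cycle of g (length 6): (5, 5, -2), (-2, 7, 2), (2, 5, -5), (-5, 5, 2), (2, 7, -2), (-2, 5, 5)
cycles coincide ⇒ equivalent

yes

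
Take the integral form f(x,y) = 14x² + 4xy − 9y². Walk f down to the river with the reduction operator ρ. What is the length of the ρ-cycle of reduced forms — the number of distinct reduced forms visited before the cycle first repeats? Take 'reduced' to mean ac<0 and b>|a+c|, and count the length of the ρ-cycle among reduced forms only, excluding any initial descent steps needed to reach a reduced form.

D = 520, ⌊√D⌋ = 22
descent: ρ → (-9,14,9)  [lands on river]
river: ρ → (9,22,-1)
river: ρ → (-1,22,9)
river: ρ → (9,14,-9)
river: ρ → (-9,22,1)
river: ρ → (1,22,-9)
ρ-cycle length = 6 (tail of 1 descent step not counted)

6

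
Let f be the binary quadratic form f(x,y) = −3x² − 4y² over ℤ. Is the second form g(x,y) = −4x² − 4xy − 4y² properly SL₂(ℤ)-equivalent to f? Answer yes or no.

D₁ = -48, D₂ = -48
f is negative-definite; reduce −f:
−f: reduced (well bottom): (3,0,4) with a≤c, −a<b≤a
flip sign back: reduced form of f is (-3,0,-4)
g is negative-definite; reduce −g:
−g: reduced (well bottom): (4,4,4) with a≤c, −a<b≤a
flip sign back: reduced form of g is (-4,-4,-4)
reduced forms (-3, 0, -4) vs (-4, -4, -4) ⇒ inequivalent

no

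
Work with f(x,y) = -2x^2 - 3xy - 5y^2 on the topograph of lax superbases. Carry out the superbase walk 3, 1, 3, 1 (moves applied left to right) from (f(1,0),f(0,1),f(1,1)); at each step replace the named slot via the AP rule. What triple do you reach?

start (-2,-5,-10) = (f(1,0),f(0,1),f(1,1))
replace slot 3: 2·((-2)+(-5)) − (-10) = -4 → (-2,-5,-4)
replace slot 1: 2·((-5)+(-4)) − (-2) = -16 → (-16,-5,-4)
replace slot 3: 2·((-16)+(-5)) − (-4) = -38 → (-16,-5,-38)
replace slot 1: 2·((-5)+(-38)) − (-16) = -70 → (-70,-5,-38)

-70,-5,-38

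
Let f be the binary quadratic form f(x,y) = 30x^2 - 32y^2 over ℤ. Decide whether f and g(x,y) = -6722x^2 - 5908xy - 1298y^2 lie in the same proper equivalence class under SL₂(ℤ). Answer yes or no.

D₁ = 3840, D₂ = 3840
river cycle of f (length 2): (30, 60, -2), (-2, 60, 30)
river cycle of g (length 2): (-2, 60, 30), (30, 60, -2)
cycles coincide ⇒ equivalent

yes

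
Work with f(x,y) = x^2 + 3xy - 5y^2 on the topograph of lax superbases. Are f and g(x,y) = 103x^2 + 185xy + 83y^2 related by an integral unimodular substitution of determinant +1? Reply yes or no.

D₁ = 29, D₂ = 29
river cycle of f (length 2): (1, 5, -1), (-1, 5, 1)
river cycle of g (length 2): (1, 5, -1), (-1, 5, 1)
cycles coincide ⇒ equivalent

yes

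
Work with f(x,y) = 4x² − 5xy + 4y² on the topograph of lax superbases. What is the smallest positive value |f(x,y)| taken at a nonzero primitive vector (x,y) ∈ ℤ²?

translate: b→3 (≡-5 mod 8), so (4,-5,4)→(4,3,3)
flip: (4,3,3)→(3,-3,4)
translate: b→3 (≡-3 mod 6), so (3,-3,4)→(3,3,4)
reduced (well bottom): (3,3,4) with a≤c, −a<b≤a
well minimum = a = 3

3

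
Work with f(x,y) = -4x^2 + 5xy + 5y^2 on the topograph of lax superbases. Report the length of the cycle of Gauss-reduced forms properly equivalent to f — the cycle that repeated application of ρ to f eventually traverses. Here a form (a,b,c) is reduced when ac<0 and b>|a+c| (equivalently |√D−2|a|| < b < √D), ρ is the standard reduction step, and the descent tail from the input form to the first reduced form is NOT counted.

D = 105, ⌊√D⌋ = 10
river: ρ → (5,5,-4)
river: ρ → (-4,3,6)
river: ρ → (6,9,-1)
river: ρ → (-1,9,6)
river: ρ → (6,3,-4)
river: ρ → (-4,5,5)
ρ-cycle length = 6 (tail of 0 descent steps not counted)

6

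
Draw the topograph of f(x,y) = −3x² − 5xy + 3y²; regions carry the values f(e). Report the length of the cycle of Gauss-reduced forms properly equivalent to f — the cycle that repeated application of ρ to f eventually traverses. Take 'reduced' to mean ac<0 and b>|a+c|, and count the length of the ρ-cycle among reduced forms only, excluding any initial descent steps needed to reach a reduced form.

D = 61, ⌊√D⌋ = 7
descent: ρ → (3,5,-3)  [lands on river]
river: ρ → (-3,7,1)
river: ρ → (1,7,-3)
river: ρ → (-3,5,3)
river: ρ → (3,7,-1)
river: ρ → (-1,7,3)
ρ-cycle length = 6 (tail of 1 descent step not counted)

6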